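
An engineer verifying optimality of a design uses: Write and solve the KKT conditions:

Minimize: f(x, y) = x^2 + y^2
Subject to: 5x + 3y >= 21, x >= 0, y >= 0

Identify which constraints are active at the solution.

KKT conditions for min x^2 + y^2 s.t. 5x + 3y >= 21, x >= 0, y >= 0:
Stationarity: 2x = mu*5 + mu_x, 2y = mu*3 + mu_y, with mu, mu_x, mu_y >= 0
Complementary slackness: mu*(5x + 3y - 21) = 0, mu_x*x = 0, mu_y*y = 0
(0, 0) is infeasible (5*0 + 3*0 < 21), so if mu = 0 stationarity would force x = mu_x/2 >= 0, y = mu_y/2 >= 0 with mu_x*x = mu_y*y = 0, i.e. x = y = 0: contradiction. Hence mu > 0 and 5x + 3y = 21 is active.
Try x > 0, y > 0 (so mu_x = mu_y = 0): x = 5*mu/2, y = 3*mu/2
Substitute: 5*(5*mu/2) + 3*(3*mu/2) = 21
  mu*34/2 = 21 => mu = 21/17
x* = 105/34 > 0, y* = 63/34 > 0, consistent with mu_x = mu_y = 0.
f is convex and the constraints are linear, so this KKT point is the global minimum.
f* = 441/34
Active constraints: 5x + 3y >= 21 (holds with equality, mu = 21/17 > 0); x >= 0 and y >= 0 are inactive (mu_x = mu_y = 0).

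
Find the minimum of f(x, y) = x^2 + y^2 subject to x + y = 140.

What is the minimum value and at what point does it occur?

Substitute y = 140 - x into f(x,y) = x^2 + y^2:
g(x) = x^2 + (140 - x)^2 = 2x^2 - 280x + 19600
g'(x) = 4x - 280 = 0  =>  x = 70
y = 140 - 70 = 70
Minimum value = 70^2 + 70^2 = 9800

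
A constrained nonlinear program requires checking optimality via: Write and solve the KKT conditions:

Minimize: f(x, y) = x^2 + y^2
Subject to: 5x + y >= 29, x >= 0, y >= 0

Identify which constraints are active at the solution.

KKT conditions for min x^2 + y^2 s.t. 5x + 1y >= 29, x >= 0, y >= 0:
Stationarity: 2x = mu*5 + mu_x, 2y = mu*1 + mu_y, with mu, mu_x, mu_y >= 0
Complementary slackness: mu*(5x + y - 29) = 0, mu_x*x = 0, mu_y*y = 0
(0, 0) is infeasible (5*0 + 1*0 < 29), so if mu = 0 stationarity would force x = mu_x/2 >= 0, y = mu_y/2 >= 0 with mu_x*x = mu_y*y = 0, i.e. x = y = 0: contradiction. Hence mu > 0 and 5x + y = 29 is active.
Try x > 0, y > 0 (so mu_x = mu_y = 0): x = 5*mu/2, y = 1*mu/2
Substitute: 5*(5*mu/2) + 1*(1*mu/2) = 29
  mu*26/2 = 29 => mu = 29/13
x* = 145/26 > 0, y* = 29/26 > 0, consistent with mu_x = mu_y = 0.
f is convex and the constraints are linear, so this KKT point is the global minimum.
f* = 841/26
Active constraints: 5x + y >= 29 (holds with equality, mu = 29/13 > 0); x >= 0 and y >= 0 are inactive (mu_x = mu_y = 0).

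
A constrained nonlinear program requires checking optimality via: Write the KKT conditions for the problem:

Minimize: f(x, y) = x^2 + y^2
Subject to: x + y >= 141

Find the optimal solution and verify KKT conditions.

KKT conditions for min x^2 + y^2 s.t. x + y >= 141:
Stationarity: 2x = mu, 2y = mu
So x = y = mu/2.
Complementary slackness: mu*(x + y - 141) = 0
Primal feasibility: x + y >= 141; dual feasibility: mu >= 0
If mu = 0 then x = y = 0, but 0 + 0 < 141 is infeasible, so the constraint is active.
Constraint active: x + y = 2*(mu/2) = 141 => mu = 141
x = y = 141/2, f = 19881/2
Verify: stationarity 2*(141/2) = 141 = mu; primal 141/2 + 141/2 = 141 >= 141; dual mu = 141 >= 0; complementary slackness 141*(141 - 141) = 0. All KKT conditions hold.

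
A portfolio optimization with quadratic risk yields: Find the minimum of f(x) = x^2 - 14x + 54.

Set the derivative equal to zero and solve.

f(x) = x^2 - 14x + 54
f'(x) = 2x + (-14) = 0
x = 14/2 = 7
f(7) = 5
Since f''(x) = 2 > 0, this is a minimum.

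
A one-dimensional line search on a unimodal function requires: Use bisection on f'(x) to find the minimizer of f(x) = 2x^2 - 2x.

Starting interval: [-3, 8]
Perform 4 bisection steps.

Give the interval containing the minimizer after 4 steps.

Finding critical point of f(x) = 2x^2 - 2x using bisection on f'(x) = 4x + -2.
f'(x) = 0 when x = 1/2.
Starting interval: [-3, 8]
Step 1: mid = 5/2, f'(mid) = 8, new interval = [-3, 5/2]
Step 2: mid = -1/4, f'(mid) = -3, new interval = [-1/4, 5/2]
Step 3: mid = 9/8, f'(mid) = 5/2, new interval = [-1/4, 9/8]
Step 4: mid = 7/16, f'(mid) = -1/4, new interval = [7/16, 9/8]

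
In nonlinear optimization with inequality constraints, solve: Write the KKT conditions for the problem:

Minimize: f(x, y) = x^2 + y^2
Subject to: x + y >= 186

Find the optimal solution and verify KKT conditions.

KKT conditions for min x^2 + y^2 s.t. x + y >= 186:
Stationarity: 2x = mu, 2y = mu
So x = y = mu/2.
Complementary slackness: mu*(x + y - 186) = 0
Primal feasibility: x + y >= 186; dual feasibility: mu >= 0
If mu = 0 then x = y = 0, but 0 + 0 < 186 is infeasible, so the constraint is active.
Constraint active: x + y = 2*(mu/2) = 186 => mu = 186
x = y = 93, f = 17298
Verify: stationarity 2*93 = 186 = mu; primal 93 + 93 = 186 >= 186; dual mu = 186 >= 0; complementary slackness 186*(186 - 186) = 0. All KKT conditions hold.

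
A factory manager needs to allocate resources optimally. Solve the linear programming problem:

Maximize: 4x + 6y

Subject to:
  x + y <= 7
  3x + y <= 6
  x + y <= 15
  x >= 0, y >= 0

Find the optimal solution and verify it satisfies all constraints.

Feasible vertices: (0, 0), (0, 6), (2, 0)
Objective 4x + 6y at each vertex:
  (0, 0): 0
  (0, 6): 36
  (2, 0): 8
Maximum is 36 at (0, 6).
Verify constraints at (x, y) = (0, 6):
  1*0 + 1*6 = 6 <= 7
  3*0 + 1*6 = 6 <= 6 (active)
  1*0 + 1*6 = 6 <= 15
  x = 0 >= 0, y = 6 >= 0. All constraints satisfied.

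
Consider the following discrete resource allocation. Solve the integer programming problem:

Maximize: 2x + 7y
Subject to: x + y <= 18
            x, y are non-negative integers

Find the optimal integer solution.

Objective: 2x + 7y, constraint: x + y <= 18
Coefficient of y is 7 > coefficient of x is 2, so allocate the entire budget to y.
Optimal: x = 0, y = 18, value = 126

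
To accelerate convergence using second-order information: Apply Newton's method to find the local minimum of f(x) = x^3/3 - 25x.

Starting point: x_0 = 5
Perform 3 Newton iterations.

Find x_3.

f(x) = x^3/3 - 25x
f'(x) = x^2 - 25, f''(x) = 2x
Newton update: x_{n+1} = x_n - (x_n^2 - 25)/(2*x_n)
Step 1: x_0 = 5, f'=0, f''=10, x_1 = 5
Step 2: x_1 = 5, f'=0, f''=10, x_2 = 5
Step 3: x_2 = 5, f'=0, f''=10, x_3 = 5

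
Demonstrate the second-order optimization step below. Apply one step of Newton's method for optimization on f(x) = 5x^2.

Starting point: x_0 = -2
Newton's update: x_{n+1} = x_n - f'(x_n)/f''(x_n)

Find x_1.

f(x) = 5x^2
f'(x) = 10x + (0), f''(x) = 10
Newton step: x_1 = x_0 - f'(x_0)/f''(x_0)
f'(-2) = -20
x_1 = -2 - -20/10 = 0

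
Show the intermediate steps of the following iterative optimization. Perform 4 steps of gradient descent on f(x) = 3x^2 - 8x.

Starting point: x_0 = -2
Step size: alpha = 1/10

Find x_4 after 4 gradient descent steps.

f(x) = 3x^2 - 8x, f'(x) = 6x + (-8)
Step 1: f'(-2) = -20, x_1 = -2 - 1/10 * -20 = 0
Step 2: f'(0) = -8, x_2 = 0 - 1/10 * -8 = 4/5
Step 3: f'(4/5) = -16/5, x_3 = 4/5 - 1/10 * -16/5 = 28/25
Step 4: f'(28/25) = -32/25, x_4 = 28/25 - 1/10 * -32/25 = 156/125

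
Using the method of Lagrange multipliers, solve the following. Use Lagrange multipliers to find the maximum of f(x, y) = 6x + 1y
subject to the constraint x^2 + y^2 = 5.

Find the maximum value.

Set up Lagrange conditions: grad f = lambda * grad g
  6 = 2*lambda*x
  1 = 2*lambda*y
From these: x/y = 6/1, so x = 6t, y = 1t for some t.
Substitute into constraint: (6t)^2 + (1t)^2 = 5
  t^2 * 37 = 5
  t = sqrt(5/37)
Maximum = 6*x + 1*y = (6^2 + 1^2)*t = 37 * sqrt(5/37) = sqrt(185)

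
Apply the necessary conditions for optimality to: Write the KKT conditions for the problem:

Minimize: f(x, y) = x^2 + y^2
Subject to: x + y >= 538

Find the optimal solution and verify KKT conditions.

KKT conditions for min x^2 + y^2 s.t. x + y >= 538:
Stationarity: 2x = mu, 2y = mu
So x = y = mu/2.
Complementary slackness: mu*(x + y - 538) = 0
Primal feasibility: x + y >= 538; dual feasibility: mu >= 0
If mu = 0 then x = y = 0, but 0 + 0 < 538 is infeasible, so the constraint is active.
Constraint active: x + y = 2*(mu/2) = 538 => mu = 538
x = y = 269, f = 144722
Verify: stationarity 2*269 = 538 = mu; primal 269 + 269 = 538 >= 538; dual mu = 538 >= 0; complementary slackness 538*(538 - 538) = 0. All KKT conditions hold.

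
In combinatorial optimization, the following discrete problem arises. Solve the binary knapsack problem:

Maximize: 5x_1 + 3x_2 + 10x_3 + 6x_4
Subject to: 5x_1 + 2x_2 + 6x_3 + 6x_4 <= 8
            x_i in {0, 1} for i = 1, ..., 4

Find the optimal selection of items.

Items: item 1 (v=5, w=5), item 2 (v=3, w=2), item 3 (v=10, w=6), item 4 (v=6, w=6)
Capacity: 8
Checking all 16 subsets (w = total weight, v = total value):
  {}: w = 0, v = 0
  {1}: w = 5, v = 5
  {2}: w = 2, v = 3
  {3}: w = 6, v = 10
  {4}: w = 6, v = 6
  {1, 2}: w = 7, v = 8
  {1, 3}: w = 11 > 8, infeasible
  {1, 4}: w = 11 > 8, infeasible
  {2, 3}: w = 8, v = 13
  {2, 4}: w = 8, v = 9
  {3, 4}: w = 12 > 8, infeasible
  {1, 2, 3}: w = 13 > 8, infeasible
  {1, 2, 4}: w = 13 > 8, infeasible
  {1, 3, 4}: w = 17 > 8, infeasible
  {2, 3, 4}: w = 14 > 8, infeasible
  {1, 2, 3, 4}: w = 19 > 8, infeasible
Best feasible subset: items [2, 3]
Total weight: 8 <= 8, total value: 13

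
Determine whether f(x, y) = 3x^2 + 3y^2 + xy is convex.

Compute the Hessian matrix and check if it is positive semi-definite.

f(x,y) = 3x^2 + 3y^2 + xy
Hessian H = [[6, 1], [1, 6]]
trace(H) = 12, det(H) = 35
Eigenvalues: (12 +/- sqrt(4)) / 2 = 7, 5
Since both eigenvalues > 0, f is convex.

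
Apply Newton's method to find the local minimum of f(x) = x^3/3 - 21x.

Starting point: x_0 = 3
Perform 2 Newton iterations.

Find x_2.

f(x) = x^3/3 - 21x
f'(x) = x^2 - 21, f''(x) = 2x
Newton update: x_{n+1} = x_n - (x_n^2 - 21)/(2*x_n)
Step 1: x_0 = 3, f'=-12, f''=6, x_1 = 5
Step 2: x_1 = 5, f'=4, f''=10, x_2 = 23/5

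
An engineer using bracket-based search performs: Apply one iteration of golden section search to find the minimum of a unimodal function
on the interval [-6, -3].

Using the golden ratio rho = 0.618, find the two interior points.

Golden section search on [-6, -3].
Golden ratio rho = 0.618 (approx).
Interior points:
  x_1 = -6 + (1-0.618)*3 = -4.8540
  x_2 = -6 + 0.618*3 = -4.1460
Compare f(x_1) and f(x_2) to determine which subinterval to keep.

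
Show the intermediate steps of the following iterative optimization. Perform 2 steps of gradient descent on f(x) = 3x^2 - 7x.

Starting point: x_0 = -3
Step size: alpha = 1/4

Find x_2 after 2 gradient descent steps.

f(x) = 3x^2 - 7x, f'(x) = 6x + (-7)
Step 1: f'(-3) = -25, x_1 = -3 - 1/4 * -25 = 13/4
Step 2: f'(13/4) = 25/2, x_2 = 13/4 - 1/4 * 25/2 = 1/8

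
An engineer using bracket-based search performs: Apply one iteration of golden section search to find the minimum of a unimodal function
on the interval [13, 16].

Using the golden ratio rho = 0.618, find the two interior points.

Golden section search on [13, 16].
Golden ratio rho = 0.618 (approx).
Interior points:
  x_1 = 13 + (1-0.618)*3 = 14.1460
  x_2 = 13 + 0.618*3 = 14.8540
Compare f(x_1) and f(x_2) to determine which subinterval to keep.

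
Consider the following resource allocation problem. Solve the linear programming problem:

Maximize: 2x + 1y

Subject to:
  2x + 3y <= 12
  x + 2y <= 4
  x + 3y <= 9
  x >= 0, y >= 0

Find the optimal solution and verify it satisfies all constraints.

Feasible vertices: (0, 0), (0, 2), (4, 0)
Objective 2x + 1y at each vertex:
  (0, 0): 0
  (0, 2): 2
  (4, 0): 8
Maximum is 8 at (4, 0).
Verify constraints at (x, y) = (4, 0):
  2*4 + 3*0 = 8 <= 12
  1*4 + 2*0 = 4 <= 4 (active)
  1*4 + 3*0 = 4 <= 9
  x = 4 >= 0, y = 0 >= 0. All constraints satisfied.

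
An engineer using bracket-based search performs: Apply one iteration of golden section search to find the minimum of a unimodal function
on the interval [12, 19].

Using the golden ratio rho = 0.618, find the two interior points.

Golden section search on [12, 19].
Golden ratio rho = 0.618 (approx).
Interior points:
  x_1 = 12 + (1-0.618)*7 = 14.6740
  x_2 = 12 + 0.618*7 = 16.3260
Compare f(x_1) and f(x_2) to determine which subinterval to keep.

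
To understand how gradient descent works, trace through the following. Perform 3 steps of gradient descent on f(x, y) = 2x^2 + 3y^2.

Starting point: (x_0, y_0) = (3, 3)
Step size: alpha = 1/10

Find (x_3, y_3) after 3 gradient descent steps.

f(x,y) = 2x^2 + 3y^2
grad_x = 4x + 0y, grad_y = 6y + 0x
Step 1: grad = (12, 18), (9/5, 6/5)
Step 2: grad = (36/5, 36/5), (27/25, 12/25)
Step 3: grad = (108/25, 72/25), (81/125, 24/125)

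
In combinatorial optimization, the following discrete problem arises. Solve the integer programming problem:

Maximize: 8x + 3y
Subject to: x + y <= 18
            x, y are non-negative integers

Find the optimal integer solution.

Objective: 8x + 3y, constraint: x + y <= 18
Coefficient of x is 8 >= coefficient of y is 3, so allocate the entire budget to x.
Optimal: x = 18, y = 0, value = 144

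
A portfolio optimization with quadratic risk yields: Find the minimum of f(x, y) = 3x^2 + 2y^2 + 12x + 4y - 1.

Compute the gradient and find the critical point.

f(x,y) = 3x^2 + 2y^2 + 12x + 4y - 1
df/dx = 6x + (12) = 0  =>  x = -2
df/dy = 4y + (4) = 0  =>  y = -1
f(-2, -1) = 3*(-2)^2 + 2*(-1)^2 + 12*(-2) + 4*(-1) + -1 = -15
Hessian is diagonal with entries 6, 4 > 0, so this is a minimum.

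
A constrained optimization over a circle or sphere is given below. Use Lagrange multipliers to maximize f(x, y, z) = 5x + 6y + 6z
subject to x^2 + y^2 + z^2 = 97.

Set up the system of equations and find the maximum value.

Lagrange conditions: 5 = 2*lambda*x, 6 = 2*lambda*y, 6 = 2*lambda*z
So x:5 = y:6 = z:6, i.e. x = 5t, y = 6t, z = 6t
Constraint: t^2*(5^2 + 6^2 + 6^2) = 97
  t^2 * 97 = 97  =>  t = sqrt(1)
Maximum = 5*5t + 6*6t + 6*6t = 97*sqrt(1) = 97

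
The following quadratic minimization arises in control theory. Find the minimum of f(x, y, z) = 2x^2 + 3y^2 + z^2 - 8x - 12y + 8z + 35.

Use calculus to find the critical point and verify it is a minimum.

f(x,y,z) = 2x^2 + 3y^2 + z^2 - 8x - 12y + 8z + 35
df/dx = 4x + (-8) = 0 => x = 2
df/dy = 6y + (-12) = 0 => y = 2
df/dz = 2z + (8) = 0 => z = -4
f(2,2,-4) = 2*(2)^2 + 3*(2)^2 + 1*(-4)^2 + -8*(2) + -12*(2) + 8*(-4) + 35 = -1
Hessian is diagonal with entries 4, 6, 2 > 0, confirmed minimum.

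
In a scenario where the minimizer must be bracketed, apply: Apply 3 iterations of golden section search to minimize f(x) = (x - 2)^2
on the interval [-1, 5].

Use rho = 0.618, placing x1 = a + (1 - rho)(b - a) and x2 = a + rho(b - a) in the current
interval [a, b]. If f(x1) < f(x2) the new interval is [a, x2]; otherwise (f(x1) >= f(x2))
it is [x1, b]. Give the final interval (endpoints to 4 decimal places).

Golden section search for min of f(x) = (x - 2)^2 on [-1, 5].
Each step: x1 = a + (1 - rho)(b - a), x2 = a + rho(b - a); if f(x1) < f(x2) keep [a, x2], otherwise keep [x1, b].
Step 1: [-1.0000, 5.0000], x1=1.2920 (f=0.5013), x2=2.7080 (f=0.5013); f(x1) = f(x2) (tie, not '<') => keep [1.2920, 5.0000]
Step 2: [1.2920, 5.0000], x1=2.7085 (f=0.5019), x2=3.5835 (f=2.5076); f(x1) < f(x2) => keep [1.2920, 3.5835]
Step 3: [1.2920, 3.5835], x1=2.1674 (f=0.0280), x2=2.7082 (f=0.5015); f(x1) < f(x2) => keep [1.2920, 2.7082]
Final interval: [1.2920, 2.7082]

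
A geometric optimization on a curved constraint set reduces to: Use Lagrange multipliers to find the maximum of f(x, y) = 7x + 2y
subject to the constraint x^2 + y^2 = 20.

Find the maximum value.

Set up Lagrange conditions: grad f = lambda * grad g
  7 = 2*lambda*x
  2 = 2*lambda*y
From these: x/y = 7/2, so x = 7t, y = 2t for some t.
Substitute into constraint: (7t)^2 + (2t)^2 = 20
  t^2 * 53 = 20
  t = sqrt(20/53)
Maximum = 7*x + 2*y = (7^2 + 2^2)*t = 53 * sqrt(20/53) = sqrt(1060)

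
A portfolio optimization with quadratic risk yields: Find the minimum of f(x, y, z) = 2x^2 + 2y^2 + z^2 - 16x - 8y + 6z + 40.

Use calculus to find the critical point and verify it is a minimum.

f(x,y,z) = 2x^2 + 2y^2 + z^2 - 16x - 8y + 6z + 40
df/dx = 4x + (-16) = 0 => x = 4
df/dy = 4y + (-8) = 0 => y = 2
df/dz = 2z + (6) = 0 => z = -3
f(4,2,-3) = 2*(4)^2 + 2*(2)^2 + 1*(-3)^2 + -16*(4) + -8*(2) + 6*(-3) + 40 = -9
Hessian is diagonal with entries 4, 4, 2 > 0, confirmed minimum.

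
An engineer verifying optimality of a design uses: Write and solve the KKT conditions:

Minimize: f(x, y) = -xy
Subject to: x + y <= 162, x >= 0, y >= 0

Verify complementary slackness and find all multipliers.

Problem: min -xy s.t. x + y <= 162 (multiplier lambda), x >= 0 (mu_x), y >= 0 (mu_y)
KKT stationarity: -y + lambda - mu_x = 0, -x + lambda - mu_y = 0, with lambda, mu_x, mu_y >= 0
Complementary slackness: lambda*(x + y - 162) = 0, mu_x*x = 0, mu_y*y = 0
If lambda = 0: y = -mu_x <= 0 and x = -mu_y <= 0 force x = y = 0 with f = 0; but x = y = 81 is feasible with f = -6561 < 0, so this is not the minimum. Hence lambda > 0 and x + y = 162.
Try x > 0, y > 0 (so mu_x = mu_y = 0): y = lambda, x = lambda => x = y = lambda
x + y = 162 => 2*lambda = 162 => lambda = 81
x* = y* = 81 > 0, consistent with mu_x = mu_y = 0.
(Any feasible point with x = 0 or y = 0 has f = 0 > -6561, so the minimum is not on those boundaries.)
min(-xy) = -6561 (i.e. max xy = 6561)
Multipliers: lambda = 81, mu_x = 0, mu_y = 0
Complementary slackness: lambda*(x + y - 162) = 81*(81 + 81 - 162) = 0, mu_x*x = 0*81 = 0, mu_y*y = 0*81 = 0. Satisfied.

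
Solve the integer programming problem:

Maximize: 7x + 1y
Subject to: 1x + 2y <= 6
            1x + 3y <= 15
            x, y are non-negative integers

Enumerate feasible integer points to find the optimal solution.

Constraint 1: 1x + 2y <= 6
Constraint 2: 1x + 3y <= 15
Feasible x range (need y >= 0): 0 <= x <= min(6/1, 15/1) => x in {0, ..., 6}.
Enumerate feasible integer points row by row (the coefficient of y is 1 > 0, so for each x the largest feasible y gives the best value):
  x = 0: y <= min((6 - 1*0)/2, (15 - 1*0)/3) => y in {0, ..., 3}; best 7*0 + 1*3 = 3
  x = 1: y <= min((6 - 1*1)/2, (15 - 1*1)/3) => y in {0, ..., 2}; best 7*1 + 1*2 = 9
  x = 2: y <= min((6 - 1*2)/2, (15 - 1*2)/3) => y in {0, ..., 2}; best 7*2 + 1*2 = 16
  x = 3: y <= min((6 - 1*3)/2, (15 - 1*3)/3) => y in {0, ..., 1}; best 7*3 + 1*1 = 22
  x = 4: y <= min((6 - 1*4)/2, (15 - 1*4)/3) => y in {0, ..., 1}; best 7*4 + 1*1 = 29
  x = 5: y <= min((6 - 1*5)/2, (15 - 1*5)/3) => y in {0}; best 7*5 + 1*0 = 35
  x = 6: y <= min((6 - 1*6)/2, (15 - 1*6)/3) => y in {0}; best 7*6 + 1*0 = 42
The maximum 7x + 1y = 42 is achieved at x = 6, y = 0.
Check: 1*6 + 2*0 = 6 <= 6 and 1*6 + 3*0 = 6 <= 15.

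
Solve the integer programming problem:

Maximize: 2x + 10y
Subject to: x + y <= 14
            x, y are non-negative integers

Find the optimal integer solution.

Objective: 2x + 10y, constraint: x + y <= 14
Coefficient of y is 10 > coefficient of x is 2, so allocate the entire budget to y.
Optimal: x = 0, y = 14, value = 140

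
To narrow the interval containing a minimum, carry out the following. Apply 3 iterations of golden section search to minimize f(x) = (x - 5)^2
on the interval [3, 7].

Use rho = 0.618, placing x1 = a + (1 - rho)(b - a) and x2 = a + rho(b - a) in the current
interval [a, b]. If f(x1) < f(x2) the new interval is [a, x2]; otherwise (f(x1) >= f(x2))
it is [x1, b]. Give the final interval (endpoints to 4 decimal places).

Golden section search for min of f(x) = (x - 5)^2 on [3, 7].
Each step: x1 = a + (1 - rho)(b - a), x2 = a + rho(b - a); if f(x1) < f(x2) keep [a, x2], otherwise keep [x1, b].
Step 1: [3.0000, 7.0000], x1=4.5280 (f=0.2228), x2=5.4720 (f=0.2228); f(x1) = f(x2) (tie, not '<') => keep [4.5280, 7.0000]
Step 2: [4.5280, 7.0000], x1=5.4723 (f=0.2231), x2=6.0557 (f=1.1145); f(x1) < f(x2) => keep [4.5280, 6.0557]
Step 3: [4.5280, 6.0557], x1=5.1116 (f=0.0125), x2=5.4721 (f=0.2229); f(x1) < f(x2) => keep [4.5280, 5.4721]
Final interval: [4.5280, 5.4721]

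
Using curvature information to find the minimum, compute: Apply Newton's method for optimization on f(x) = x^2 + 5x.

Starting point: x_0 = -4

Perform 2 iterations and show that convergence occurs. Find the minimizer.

f(x) = x^2 + 5x, f'(x) = 2x + (5), f''(x) = 2
Step 1: f'(-4) = -3, x_1 = -4 - -3/2 = -5/2
Step 2: f'(-5/2) = 0, x_2 = -5/2 (converged)
Newton's method converges in 1 step for quadratics.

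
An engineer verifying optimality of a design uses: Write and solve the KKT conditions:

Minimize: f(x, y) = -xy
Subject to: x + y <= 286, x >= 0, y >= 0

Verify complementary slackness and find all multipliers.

Problem: min -xy s.t. x + y <= 286 (multiplier lambda), x >= 0 (mu_x), y >= 0 (mu_y)
KKT stationarity: -y + lambda - mu_x = 0, -x + lambda - mu_y = 0, with lambda, mu_x, mu_y >= 0
Complementary slackness: lambda*(x + y - 286) = 0, mu_x*x = 0, mu_y*y = 0
If lambda = 0: y = -mu_x <= 0 and x = -mu_y <= 0 force x = y = 0 with f = 0; but x = y = 143 is feasible with f = -20449 < 0, so this is not the minimum. Hence lambda > 0 and x + y = 286.
Try x > 0, y > 0 (so mu_x = mu_y = 0): y = lambda, x = lambda => x = y = lambda
x + y = 286 => 2*lambda = 286 => lambda = 143
x* = y* = 143 > 0, consistent with mu_x = mu_y = 0.
(Any feasible point with x = 0 or y = 0 has f = 0 > -20449, so the minimum is not on those boundaries.)
min(-xy) = -20449 (i.e. max xy = 20449)
Multipliers: lambda = 143, mu_x = 0, mu_y = 0
Complementary slackness: lambda*(x + y - 286) = 143*(143 + 143 - 286) = 0, mu_x*x = 0*143 = 0, mu_y*y = 0*143 = 0. Satisfied.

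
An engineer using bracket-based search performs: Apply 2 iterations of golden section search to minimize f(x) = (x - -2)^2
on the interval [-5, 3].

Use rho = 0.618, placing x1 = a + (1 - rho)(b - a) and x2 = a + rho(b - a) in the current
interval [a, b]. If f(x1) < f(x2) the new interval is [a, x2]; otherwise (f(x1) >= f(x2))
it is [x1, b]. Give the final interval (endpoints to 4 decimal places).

Golden section search for min of f(x) = (x - -2)^2 on [-5, 3].
Each step: x1 = a + (1 - rho)(b - a), x2 = a + rho(b - a); if f(x1) < f(x2) keep [a, x2], otherwise keep [x1, b].
Step 1: [-5.0000, 3.0000], x1=-1.9440 (f=0.0031), x2=-0.0560 (f=3.7791); f(x1) < f(x2) => keep [-5.0000, -0.0560]
Step 2: [-5.0000, -0.0560], x1=-3.1114 (f=1.2352), x2=-1.9446 (f=0.0031); f(x1) > f(x2) => keep [-3.1114, -0.0560]
Final interval: [-3.1114, -0.0560]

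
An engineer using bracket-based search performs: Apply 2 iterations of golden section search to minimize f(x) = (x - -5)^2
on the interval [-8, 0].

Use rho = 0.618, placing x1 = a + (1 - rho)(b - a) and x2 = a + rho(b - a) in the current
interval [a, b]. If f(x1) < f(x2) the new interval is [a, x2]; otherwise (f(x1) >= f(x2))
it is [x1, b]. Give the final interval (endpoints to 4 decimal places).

Golden section search for min of f(x) = (x - -5)^2 on [-8, 0].
Each step: x1 = a + (1 - rho)(b - a), x2 = a + rho(b - a); if f(x1) < f(x2) keep [a, x2], otherwise keep [x1, b].
Step 1: [-8.0000, 0.0000], x1=-4.9440 (f=0.0031), x2=-3.0560 (f=3.7791); f(x1) < f(x2) => keep [-8.0000, -3.0560]
Step 2: [-8.0000, -3.0560], x1=-6.1114 (f=1.2352), x2=-4.9446 (f=0.0031); f(x1) > f(x2) => keep [-6.1114, -3.0560]
Final interval: [-6.1114, -3.0560]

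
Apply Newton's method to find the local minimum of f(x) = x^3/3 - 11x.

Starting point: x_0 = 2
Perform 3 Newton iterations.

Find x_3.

f(x) = x^3/3 - 11x
f'(x) = x^2 - 11, f''(x) = 2x
Newton update: x_{n+1} = x_n - (x_n^2 - 11)/(2*x_n)
Step 1: x_0 = 2, f'=-7, f''=4, x_1 = 15/4
Step 2: x_1 = 15/4, f'=49/16, f''=15/2, x_2 = 401/120
Step 3: x_2 = 401/120, f'=2401/14400, f''=401/60, x_3 = 319201/96240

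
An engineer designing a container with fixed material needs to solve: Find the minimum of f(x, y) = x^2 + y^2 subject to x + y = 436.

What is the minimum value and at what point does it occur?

Substitute y = 436 - x into f(x,y) = x^2 + y^2:
g(x) = x^2 + (436 - x)^2 = 2x^2 - 872x + 190096
g'(x) = 4x - 872 = 0  =>  x = 218
y = 436 - 218 = 218
Minimum value = 218^2 + 218^2 = 95048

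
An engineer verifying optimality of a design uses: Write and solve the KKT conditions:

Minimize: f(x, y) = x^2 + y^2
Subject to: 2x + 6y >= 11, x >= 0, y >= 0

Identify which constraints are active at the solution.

KKT conditions for min x^2 + y^2 s.t. 2x + 6y >= 11, x >= 0, y >= 0:
Stationarity: 2x = mu*2 + mu_x, 2y = mu*6 + mu_y, with mu, mu_x, mu_y >= 0
Complementary slackness: mu*(2x + 6y - 11) = 0, mu_x*x = 0, mu_y*y = 0
(0, 0) is infeasible (2*0 + 6*0 < 11), so if mu = 0 stationarity would force x = mu_x/2 >= 0, y = mu_y/2 >= 0 with mu_x*x = mu_y*y = 0, i.e. x = y = 0: contradiction. Hence mu > 0 and 2x + 6y = 11 is active.
Try x > 0, y > 0 (so mu_x = mu_y = 0): x = 2*mu/2, y = 6*mu/2
Substitute: 2*(2*mu/2) + 6*(6*mu/2) = 11
  mu*40/2 = 11 => mu = 11/20
x* = 11/20 > 0, y* = 33/20 > 0, consistent with mu_x = mu_y = 0.
f is convex and the constraints are linear, so this KKT point is the global minimum.
f* = 121/40
Active constraints: 2x + 6y >= 11 (holds with equality, mu = 11/20 > 0); x >= 0 and y >= 0 are inactive (mu_x = mu_y = 0).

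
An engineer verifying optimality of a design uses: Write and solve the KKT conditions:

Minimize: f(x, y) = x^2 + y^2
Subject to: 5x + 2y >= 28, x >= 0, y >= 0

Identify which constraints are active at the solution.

KKT conditions for min x^2 + y^2 s.t. 5x + 2y >= 28, x >= 0, y >= 0:
Stationarity: 2x = mu*5 + mu_x, 2y = mu*2 + mu_y, with mu, mu_x, mu_y >= 0
Complementary slackness: mu*(5x + 2y - 28) = 0, mu_x*x = 0, mu_y*y = 0
(0, 0) is infeasible (5*0 + 2*0 < 28), so if mu = 0 stationarity would force x = mu_x/2 >= 0, y = mu_y/2 >= 0 with mu_x*x = mu_y*y = 0, i.e. x = y = 0: contradiction. Hence mu > 0 and 5x + 2y = 28 is active.
Try x > 0, y > 0 (so mu_x = mu_y = 0): x = 5*mu/2, y = 2*mu/2
Substitute: 5*(5*mu/2) + 2*(2*mu/2) = 28
  mu*29/2 = 28 => mu = 56/29
x* = 140/29 > 0, y* = 56/29 > 0, consistent with mu_x = mu_y = 0.
f is convex and the constraints are linear, so this KKT point is the global minimum.
f* = 784/29
Active constraints: 5x + 2y >= 28 (holds with equality, mu = 56/29 > 0); x >= 0 and y >= 0 are inactive (mu_x = mu_y = 0).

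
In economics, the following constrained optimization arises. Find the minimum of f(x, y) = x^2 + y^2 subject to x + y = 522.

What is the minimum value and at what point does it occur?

Substitute y = 522 - x into f(x,y) = x^2 + y^2:
g(x) = x^2 + (522 - x)^2 = 2x^2 - 1044x + 272484
g'(x) = 4x - 1044 = 0  =>  x = 261
y = 522 - 261 = 261
Minimum value = 261^2 + 261^2 = 136242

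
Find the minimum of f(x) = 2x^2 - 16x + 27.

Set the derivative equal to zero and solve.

f(x) = 2x^2 - 16x + 27
f'(x) = 4x + (-16) = 0
x = 16/4 = 4
f(4) = -5
Since f''(x) = 4 > 0, this is a minimum.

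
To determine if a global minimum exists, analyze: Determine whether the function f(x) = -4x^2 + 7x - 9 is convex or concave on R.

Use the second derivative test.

f(x) = -4x^2 + 7x - 9
f'(x) = -8x + 7
f''(x) = -8
Since f''(x) = -8 < 0 for all x, f is concave on R.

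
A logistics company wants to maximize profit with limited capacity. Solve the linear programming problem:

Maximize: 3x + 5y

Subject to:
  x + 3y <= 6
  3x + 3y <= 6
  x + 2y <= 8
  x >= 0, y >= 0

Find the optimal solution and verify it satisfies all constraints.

Feasible vertices: (0, 0), (0, 2), (2, 0)
Objective 3x + 5y at each vertex:
  (0, 0): 0
  (0, 2): 10
  (2, 0): 6
Maximum is 10 at (0, 2).
Verify constraints at (x, y) = (0, 2):
  1*0 + 3*2 = 6 <= 6 (active)
  3*0 + 3*2 = 6 <= 6 (active)
  1*0 + 2*2 = 4 <= 8
  x = 0 >= 0, y = 2 >= 0. All constraints satisfied.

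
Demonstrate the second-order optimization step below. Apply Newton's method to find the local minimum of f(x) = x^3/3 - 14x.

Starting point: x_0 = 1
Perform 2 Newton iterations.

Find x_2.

f(x) = x^3/3 - 14x
f'(x) = x^2 - 14, f''(x) = 2x
Newton update: x_{n+1} = x_n - (x_n^2 - 14)/(2*x_n)
Step 1: x_0 = 1, f'=-13, f''=2, x_1 = 15/2
Step 2: x_1 = 15/2, f'=169/4, f''=15, x_2 = 281/60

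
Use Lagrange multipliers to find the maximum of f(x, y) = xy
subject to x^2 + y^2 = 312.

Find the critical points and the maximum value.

Lagrange conditions: y = 2*lambda*x and x = 2*lambda*y
If x = 0 then y = 0, violating the constraint, so x, y != 0.
Dividing: y/x = x/y => x^2 = y^2 => y = x or y = -x
Constraint: 2x^2 = 312 => x^2 = 156 => x = +/-sqrt(156)
Critical points: (sqrt(156), sqrt(156)), (-sqrt(156), -sqrt(156)), (sqrt(156), -sqrt(156)), (-sqrt(156), sqrt(156))
  y = x:  xy = x^2 = 156  at (sqrt(156), sqrt(156)) and (-sqrt(156), -sqrt(156))
  y = -x: xy = -x^2 = -156 at (sqrt(156), -sqrt(156)) and (-sqrt(156), sqrt(156))
Maximum xy = 156 at (sqrt(156), sqrt(156)) and (-sqrt(156), -sqrt(156))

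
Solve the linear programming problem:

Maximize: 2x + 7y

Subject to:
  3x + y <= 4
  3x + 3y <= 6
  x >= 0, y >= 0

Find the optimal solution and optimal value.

Feasible vertices: (0, 0), (0, 2), (1, 1), (4/3, 0)
Objective 2x + 7y at each:
  (0, 0): 0
  (0, 2): 14
  (1, 1): 9
  (4/3, 0): 8/3
Maximum is 14 at (0, 2).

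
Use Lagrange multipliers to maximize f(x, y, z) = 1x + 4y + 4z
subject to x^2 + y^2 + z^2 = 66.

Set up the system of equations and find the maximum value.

Lagrange conditions: 1 = 2*lambda*x, 4 = 2*lambda*y, 4 = 2*lambda*z
So x:1 = y:4 = z:4, i.e. x = 1t, y = 4t, z = 4t
Constraint: t^2*(1^2 + 4^2 + 4^2) = 66
  t^2 * 33 = 66  =>  t = sqrt(2)
Maximum = 1*1t + 4*4t + 4*4t = 33*sqrt(2) = sqrt(2178)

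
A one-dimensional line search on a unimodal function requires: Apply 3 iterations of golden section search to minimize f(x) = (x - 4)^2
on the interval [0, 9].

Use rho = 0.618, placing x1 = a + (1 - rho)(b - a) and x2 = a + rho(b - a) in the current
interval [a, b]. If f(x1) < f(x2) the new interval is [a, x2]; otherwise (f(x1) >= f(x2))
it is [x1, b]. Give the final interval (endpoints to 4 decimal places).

Golden section search for min of f(x) = (x - 4)^2 on [0, 9].
Each step: x1 = a + (1 - rho)(b - a), x2 = a + rho(b - a); if f(x1) < f(x2) keep [a, x2], otherwise keep [x1, b].
Step 1: [0.0000, 9.0000], x1=3.4380 (f=0.3158), x2=5.5620 (f=2.4398); f(x1) < f(x2) => keep [0.0000, 5.5620]
Step 2: [0.0000, 5.5620], x1=2.1247 (f=3.5168), x2=3.4373 (f=0.3166); f(x1) > f(x2) => keep [2.1247, 5.5620]
Step 3: [2.1247, 5.5620], x1=3.4377 (f=0.3161), x2=4.2489 (f=0.0620); f(x1) > f(x2) => keep [3.4377, 5.5620]
Final interval: [3.4377, 5.5620]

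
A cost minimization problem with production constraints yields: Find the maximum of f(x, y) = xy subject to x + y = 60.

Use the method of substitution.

Substitute y = 60 - x into f(x,y) = xy:
g(x) = x(60 - x) = 60x - x^2
g'(x) = 60 - 2x = 0  =>  x = 30
y = 60 - 30 = 30
Maximum value = 30 * 30 = 900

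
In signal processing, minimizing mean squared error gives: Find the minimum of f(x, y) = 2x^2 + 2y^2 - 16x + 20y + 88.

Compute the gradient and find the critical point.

f(x,y) = 2x^2 + 2y^2 - 16x + 20y + 88
df/dx = 4x + (-16) = 0  =>  x = 4
df/dy = 4y + (20) = 0  =>  y = -5
f(4, -5) = 2*(4)^2 + 2*(-5)^2 + -16*(4) + 20*(-5) + 88 = 6
Hessian is diagonal with entries 4, 4 > 0, so this is a minimum.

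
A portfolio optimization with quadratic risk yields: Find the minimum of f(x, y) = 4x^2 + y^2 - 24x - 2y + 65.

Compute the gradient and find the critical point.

f(x,y) = 4x^2 + y^2 - 24x - 2y + 65
df/dx = 8x + (-24) = 0  =>  x = 3
df/dy = 2y + (-2) = 0  =>  y = 1
f(3, 1) = 4*(3)^2 + 1*(1)^2 + -24*(3) + -2*(1) + 65 = 28
Hessian is diagonal with entries 8, 2 > 0, so this is a minimum.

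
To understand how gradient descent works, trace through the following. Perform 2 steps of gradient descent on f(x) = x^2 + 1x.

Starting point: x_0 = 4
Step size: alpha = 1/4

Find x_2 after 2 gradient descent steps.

f(x) = x^2 + 1x, f'(x) = 2x + (1)
Step 1: f'(4) = 9, x_1 = 4 - 1/4 * 9 = 7/4
Step 2: f'(7/4) = 9/2, x_2 = 7/4 - 1/4 * 9/2 = 5/8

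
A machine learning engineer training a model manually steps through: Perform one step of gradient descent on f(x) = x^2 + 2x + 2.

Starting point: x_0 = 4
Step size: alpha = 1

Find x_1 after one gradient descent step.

f(x) = x^2 + 2x + 2
f'(x) = 2x + 2
f'(4) = 2*4 + (2) = 10
x_1 = x_0 - alpha * f'(x_0) = 4 - 1 * 10 = -6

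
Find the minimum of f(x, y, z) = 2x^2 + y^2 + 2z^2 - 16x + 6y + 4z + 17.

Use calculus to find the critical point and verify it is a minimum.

f(x,y,z) = 2x^2 + y^2 + 2z^2 - 16x + 6y + 4z + 17
df/dx = 4x + (-16) = 0 => x = 4
df/dy = 2y + (6) = 0 => y = -3
df/dz = 4z + (4) = 0 => z = -1
f(4,-3,-1) = 2*(4)^2 + 1*(-3)^2 + 2*(-1)^2 + -16*(4) + 6*(-3) + 4*(-1) + 17 = -26
Hessian is diagonal with entries 4, 2, 4 > 0, confirmed minimum.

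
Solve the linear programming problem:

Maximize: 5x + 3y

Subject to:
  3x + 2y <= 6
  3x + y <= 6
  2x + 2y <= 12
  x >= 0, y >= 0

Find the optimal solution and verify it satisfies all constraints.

Feasible vertices: (0, 0), (0, 3), (2, 0)
Objective 5x + 3y at each vertex:
  (0, 0): 0
  (0, 3): 9
  (2, 0): 10
Maximum is 10 at (2, 0).
Verify constraints at (x, y) = (2, 0):
  3*2 + 2*0 = 6 <= 6 (active)
  3*2 + 1*0 = 6 <= 6 (active)
  2*2 + 2*0 = 4 <= 12
  x = 2 >= 0, y = 0 >= 0. All constraints satisfied.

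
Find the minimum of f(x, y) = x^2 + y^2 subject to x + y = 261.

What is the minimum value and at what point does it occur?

Substitute y = 261 - x into f(x,y) = x^2 + y^2:
g(x) = x^2 + (261 - x)^2 = 2x^2 - 522x + 68121
g'(x) = 4x - 522 = 0  =>  x = 261/2
y = 261 - 261/2 = 261/2
Minimum value = (261/2)^2 + (261/2)^2 = 68121/2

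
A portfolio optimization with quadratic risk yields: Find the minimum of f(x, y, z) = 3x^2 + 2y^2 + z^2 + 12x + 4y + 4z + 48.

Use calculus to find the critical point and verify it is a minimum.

f(x,y,z) = 3x^2 + 2y^2 + z^2 + 12x + 4y + 4z + 48
df/dx = 6x + (12) = 0 => x = -2
df/dy = 4y + (4) = 0 => y = -1
df/dz = 2z + (4) = 0 => z = -2
f(-2,-1,-2) = 3*(-2)^2 + 2*(-1)^2 + 1*(-2)^2 + 12*(-2) + 4*(-1) + 4*(-2) + 48 = 30
Hessian is diagonal with entries 6, 4, 2 > 0, confirmed minimum.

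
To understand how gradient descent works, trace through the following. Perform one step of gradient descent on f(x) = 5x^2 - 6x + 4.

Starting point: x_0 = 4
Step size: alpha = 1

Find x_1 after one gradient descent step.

f(x) = 5x^2 - 6x + 4
f'(x) = 10x - 6
f'(4) = 10*4 + (-6) = 34
x_1 = x_0 - alpha * f'(x_0) = 4 - 1 * 34 = -30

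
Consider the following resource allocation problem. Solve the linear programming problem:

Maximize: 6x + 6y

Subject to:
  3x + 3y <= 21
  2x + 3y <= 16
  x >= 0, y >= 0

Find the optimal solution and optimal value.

Feasible vertices: (0, 0), (0, 16/3), (5, 2), (7, 0)
Objective 6x + 6y at each:
  (0, 0): 0
  (0, 16/3): 32
  (5, 2): 42
  (7, 0): 42
Maximum is 42 at (5, 2).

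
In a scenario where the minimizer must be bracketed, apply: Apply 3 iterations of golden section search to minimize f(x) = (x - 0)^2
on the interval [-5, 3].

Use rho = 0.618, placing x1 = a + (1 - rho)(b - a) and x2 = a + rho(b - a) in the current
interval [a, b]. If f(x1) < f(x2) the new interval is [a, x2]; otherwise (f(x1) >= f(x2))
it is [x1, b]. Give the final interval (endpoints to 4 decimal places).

Golden section search for min of f(x) = (x - 0)^2 on [-5, 3].
Each step: x1 = a + (1 - rho)(b - a), x2 = a + rho(b - a); if f(x1) < f(x2) keep [a, x2], otherwise keep [x1, b].
Step 1: [-5.0000, 3.0000], x1=-1.9440 (f=3.7791), x2=-0.0560 (f=0.0031); f(x1) > f(x2) => keep [-1.9440, 3.0000]
Step 2: [-1.9440, 3.0000], x1=-0.0554 (f=0.0031), x2=1.1114 (f=1.2352); f(x1) < f(x2) => keep [-1.9440, 1.1114]
Step 3: [-1.9440, 1.1114], x1=-0.7768 (f=0.6035), x2=-0.0558 (f=0.0031); f(x1) > f(x2) => keep [-0.7768, 1.1114]
Final interval: [-0.7768, 1.1114]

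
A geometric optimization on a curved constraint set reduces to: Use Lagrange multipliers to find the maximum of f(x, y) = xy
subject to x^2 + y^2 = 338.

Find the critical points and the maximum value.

Lagrange conditions: y = 2*lambda*x and x = 2*lambda*y
If x = 0 then y = 0, violating the constraint, so x, y != 0.
Dividing: y/x = x/y => x^2 = y^2 => y = x or y = -x
Constraint: 2x^2 = 338 => x^2 = 169 => x = +/-13
Critical points: (13, 13), (-13, -13), (13, -13), (-13, 13)
  y = x:  xy = x^2 = 169  at (13, 13) and (-13, -13)
  y = -x: xy = -x^2 = -169 at (13, -13) and (-13, 13)
Maximum xy = 169 at (13, 13) and (-13, -13)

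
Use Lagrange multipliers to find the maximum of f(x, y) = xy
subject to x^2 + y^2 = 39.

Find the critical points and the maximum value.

Lagrange conditions: y = 2*lambda*x and x = 2*lambda*y
If x = 0 then y = 0, violating the constraint, so x, y != 0.
Dividing: y/x = x/y => x^2 = y^2 => y = x or y = -x
Constraint: 2x^2 = 39 => x^2 = 39/2 => x = +/-sqrt(39/2)
Critical points: (sqrt(39/2), sqrt(39/2)), (-sqrt(39/2), -sqrt(39/2)), (sqrt(39/2), -sqrt(39/2)), (-sqrt(39/2), sqrt(39/2))
  y = x:  xy = x^2 = 39/2  at (sqrt(39/2), sqrt(39/2)) and (-sqrt(39/2), -sqrt(39/2))
  y = -x: xy = -x^2 = -39/2 at (sqrt(39/2), -sqrt(39/2)) and (-sqrt(39/2), sqrt(39/2))
Maximum xy = 39/2 at (sqrt(39/2), sqrt(39/2)) and (-sqrt(39/2), -sqrt(39/2))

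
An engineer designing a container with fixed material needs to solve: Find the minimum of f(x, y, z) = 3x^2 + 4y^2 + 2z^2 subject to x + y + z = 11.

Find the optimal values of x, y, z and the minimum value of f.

Using Lagrange multipliers on f = 3x^2 + 4y^2 + 2z^2 with constraint x + y + z = 11:
Conditions: 2*3*x = lambda, 2*4*y = lambda, 2*2*z = lambda
So x = lambda/6, y = lambda/8, z = lambda/4
Substituting into constraint: lambda * (13/24) = 11
lambda = 264/13
x = 44/13, y = 33/13, z = 66/13
Minimum value = 1452/13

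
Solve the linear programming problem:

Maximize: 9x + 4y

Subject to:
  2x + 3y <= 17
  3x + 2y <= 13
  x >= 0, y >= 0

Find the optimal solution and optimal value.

Feasible vertices: (0, 0), (0, 17/3), (1, 5), (13/3, 0)
Objective 9x + 4y at each:
  (0, 0): 0
  (0, 17/3): 68/3
  (1, 5): 29
  (13/3, 0): 39
Maximum is 39 at (13/3, 0).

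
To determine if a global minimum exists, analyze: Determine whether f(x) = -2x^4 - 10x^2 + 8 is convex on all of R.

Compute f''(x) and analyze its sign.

f(x) = -2x^4 - 10x^2 + 8
f'(x) = -8x^3 + -20x
f''(x) = -24x^2 + -20
f''(x) = -24x^2 + -20 <= -20 < 0 for all x
Therefore, f is concave on R.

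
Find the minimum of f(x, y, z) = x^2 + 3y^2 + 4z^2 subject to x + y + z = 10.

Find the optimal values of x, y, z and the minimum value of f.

Using Lagrange multipliers on f = x^2 + 3y^2 + 4z^2 with constraint x + y + z = 10:
Conditions: 2*1*x = lambda, 2*3*y = lambda, 2*4*z = lambda
So x = lambda/2, y = lambda/6, z = lambda/8
Substituting into constraint: lambda * (19/24) = 10
lambda = 240/19
x = 120/19, y = 40/19, z = 30/19
Minimum value = 1200/19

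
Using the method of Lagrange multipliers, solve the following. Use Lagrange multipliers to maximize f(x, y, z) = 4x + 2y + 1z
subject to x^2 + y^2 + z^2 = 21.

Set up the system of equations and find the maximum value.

Lagrange conditions: 4 = 2*lambda*x, 2 = 2*lambda*y, 1 = 2*lambda*z
So x:4 = y:2 = z:1, i.e. x = 4t, y = 2t, z = 1t
Constraint: t^2*(4^2 + 2^2 + 1^2) = 21
  t^2 * 21 = 21  =>  t = sqrt(1)
Maximum = 4*4t + 2*2t + 1*1t = 21*sqrt(1) = 21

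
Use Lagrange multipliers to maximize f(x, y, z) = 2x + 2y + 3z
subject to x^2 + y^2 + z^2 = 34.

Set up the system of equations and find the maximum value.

Lagrange conditions: 2 = 2*lambda*x, 2 = 2*lambda*y, 3 = 2*lambda*z
So x:2 = y:2 = z:3, i.e. x = 2t, y = 2t, z = 3t
Constraint: t^2*(2^2 + 2^2 + 3^2) = 34
  t^2 * 17 = 34  =>  t = sqrt(2)
Maximum = 2*2t + 2*2t + 3*3t = 17*sqrt(2) = sqrt(578)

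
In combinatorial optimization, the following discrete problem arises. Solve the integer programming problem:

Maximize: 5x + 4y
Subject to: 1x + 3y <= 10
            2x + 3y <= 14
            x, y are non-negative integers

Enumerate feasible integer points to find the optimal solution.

Constraint 1: 1x + 3y <= 10
Constraint 2: 2x + 3y <= 14
Feasible x range (need y >= 0): 0 <= x <= min(10/1, 14/2) => x in {0, ..., 7}.
Enumerate feasible integer points row by row (the coefficient of y is 4 > 0, so for each x the largest feasible y gives the best value):
  x = 0: y <= min((10 - 1*0)/3, (14 - 2*0)/3) => y in {0, ..., 3}; best 5*0 + 4*3 = 12
  x = 1: y <= min((10 - 1*1)/3, (14 - 2*1)/3) => y in {0, ..., 3}; best 5*1 + 4*3 = 17
  x = 2: y <= min((10 - 1*2)/3, (14 - 2*2)/3) => y in {0, ..., 2}; best 5*2 + 4*2 = 18
  x = 3: y <= min((10 - 1*3)/3, (14 - 2*3)/3) => y in {0, ..., 2}; best 5*3 + 4*2 = 23
  x = 4: y <= min((10 - 1*4)/3, (14 - 2*4)/3) => y in {0, ..., 2}; best 5*4 + 4*2 = 28
  x = 5: y <= min((10 - 1*5)/3, (14 - 2*5)/3) => y in {0, ..., 1}; best 5*5 + 4*1 = 29
  x = 6: y <= min((10 - 1*6)/3, (14 - 2*6)/3) => y in {0}; best 5*6 + 4*0 = 30
  x = 7: y <= min((10 - 1*7)/3, (14 - 2*7)/3) => y in {0}; best 5*7 + 4*0 = 35
The maximum 5x + 4y = 35 is achieved at x = 7, y = 0.
Check: 1*7 + 3*0 = 7 <= 10 and 2*7 + 3*0 = 14 <= 14.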